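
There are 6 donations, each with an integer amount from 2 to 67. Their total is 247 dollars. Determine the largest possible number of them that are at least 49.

Suppose k of them are at least 49. Those contribute at least 49 each and the other 6 − k at least 2 each.
So the total is at least 49k + 2(6 − k) = 12 + 47k. This must be ≤ 247, giving k ≤ 5.
k = 5 is achieved by 5 values at 49 and 1 at 2, total 247.

5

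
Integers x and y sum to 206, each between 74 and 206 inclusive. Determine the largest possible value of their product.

With x + y fixed, xy peaks when the two are closest together.
Taking x = 103 and y = 103 (both in [74, 206]) gives xy = 10609.

10609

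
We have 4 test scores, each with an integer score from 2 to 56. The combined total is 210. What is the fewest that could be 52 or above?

If only k of them are at least 52, the other 4 − k are at most 51, so the total is at most k·56 + (4 − k)·51.
This must reach 210, so k·56 + (4 − k)·51 ≥ 210, giving k ≥ 2.
Exactly 2 works: 2 values at 56 and 2 at 51 total 214; lower one of the high values by 4 (still ≥ 52) to hit 210.

2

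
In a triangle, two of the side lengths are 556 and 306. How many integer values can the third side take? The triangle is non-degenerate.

The triangle inequality gives |556 − 306| < c < 556 + 306, i.e. 250 < c < 862.
So c can be any integer from 251 to 861: 611 values.

611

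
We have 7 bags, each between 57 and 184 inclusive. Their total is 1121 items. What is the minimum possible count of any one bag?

To make one bag as small as possible, make the other 6 as large as possible.
The other 6 can take up 6 × 184 = 1104 ≥ 1121 − 57, so one bag can sit at its floor of 57.
Achievable: one at 57 and the other 6 totalling 1064, which fits since 6 × 57 ≤ 1064 ≤ 6 × 184.

57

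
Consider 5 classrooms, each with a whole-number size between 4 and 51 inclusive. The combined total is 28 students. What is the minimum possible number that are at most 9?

4

Each value above 9 is at least 10, contributing at least 10 − 4 = 6 above the floor 4.
The sum exceeds the floor total 20 by 8, so at most ⌊8/6⌋ = 1 exceed 9, and at least 4 are ≤ 9.
Exactly 4 works: 4 values at 4 and 1 at 10 total 26; raise one of the low values by 2 (still ≤ 9) to hit 28.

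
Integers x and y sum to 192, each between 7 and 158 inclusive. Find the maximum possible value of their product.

9216

With x + y fixed, xy peaks when the two are closest together.
Taking x = 96 and y = 96 (both in [7, 158]) gives xy = 9216.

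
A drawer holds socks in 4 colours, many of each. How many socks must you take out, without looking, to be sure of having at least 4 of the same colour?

You could draw 3 of every colour without reaching 4 of any — 12 in all.
One more forces 4 of some colour, so 12 + 1 = 13.

13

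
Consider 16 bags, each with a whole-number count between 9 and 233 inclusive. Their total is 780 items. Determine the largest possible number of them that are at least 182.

With k values at 182 or above and the rest at least 9, the sum is at least 144 + 173k.
Since the sum is 780, we need 173k ≤ 636, i.e. k ≤ 3.
k = 3 is achieved by 3 values at 182 and 13 at 9, total 663; add 117 to one value (staying below 182) to reach 780.

3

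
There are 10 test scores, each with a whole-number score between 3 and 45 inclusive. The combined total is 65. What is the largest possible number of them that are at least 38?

If k of the values are ≥ 38, the total is ≥ 38k + 3(10 − k).
Setting 38k + 3(10 − k) ≤ 65 gives 35k ≤ 35, so k ≤ 1.
k = 1 is achieved by 1 value at 38 and 9 at 3, total 65.

1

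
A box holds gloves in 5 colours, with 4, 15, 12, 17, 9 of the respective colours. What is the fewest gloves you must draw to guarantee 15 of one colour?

54

In the worst case you take as many as possible of each colour without reaching 15: 4 + 14 + 12 + 14 + 9 = 53.
The next one must give 15 of some colour, so 53 + 1 = 54.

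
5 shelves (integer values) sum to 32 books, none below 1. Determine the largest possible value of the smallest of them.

If every one of the 5 were at least 7, the total would be at least 5 × 7 = 35 > 32.
Achievable: 3 of them at 6 and 2 at 7 total 32.

6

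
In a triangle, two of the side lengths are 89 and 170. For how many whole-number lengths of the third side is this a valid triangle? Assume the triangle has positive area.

177

The triangle inequality gives |89 − 170| < c < 89 + 170, i.e. 81 < c < 259.
So c can be any integer from 82 to 258: 177 values.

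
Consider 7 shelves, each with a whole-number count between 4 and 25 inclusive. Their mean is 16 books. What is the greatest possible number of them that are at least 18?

The total is 7 × 16 = 112.
Suppose k of them are at least 18. Those contribute at least 18 each and the other 7 − k at least 4 each.
So the total is at least 18k + 4(7 − k) = 28 + 14k. This must be ≤ 112, giving k ≤ 6.
k = 6 is achieved by 6 values at 18 and 1 at 4, total 112.

6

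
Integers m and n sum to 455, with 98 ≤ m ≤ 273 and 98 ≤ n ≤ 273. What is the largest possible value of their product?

51756

mn = m(455 − m) is maximized when m is as near 455/2 as the bounds allow.
Taking m = 227 and n = 228 (both in [98, 273]) gives mn = 51756.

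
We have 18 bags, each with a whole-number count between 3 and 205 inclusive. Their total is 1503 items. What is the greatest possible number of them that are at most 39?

Suppose k of them are at most 39. Those contribute at most 39 each and the rest at most 205 each.
So the total is at most 39k + 205(18 − k) = 3690 − 166k. This must still be ≥ 1503, so k ≤ 13.
k = 13 is achieved by 13 values at 39 and 5 at 205, total 1532; lower one of the 205's by 29 (still > 39) to reach 1503.

13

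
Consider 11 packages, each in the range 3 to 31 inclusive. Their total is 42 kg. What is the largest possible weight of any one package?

12

Maximizing one value means minimizing the remaining 10.
The other 10 contribute at least 10 × 3 = 30, leaving at most 42 − 30 = 12.
Since 12 ≤ 31, this is achievable: one at 12 and 10 at 3.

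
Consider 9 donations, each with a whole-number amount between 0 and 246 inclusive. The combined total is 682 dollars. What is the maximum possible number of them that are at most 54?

Each value at 54 or below falls at least 246 − 54 = 192 short of the ceiling 246.
The ceiling total is 9 × 246 = 2214, and we need 682, so at most ⌊(2214 − 682)/192⌋ = 7 can be that low.
k = 7 is achieved by 7 values at 54 and 2 at 246, total 870; lower one of the 246's by 188 (still > 54) to reach 682.

7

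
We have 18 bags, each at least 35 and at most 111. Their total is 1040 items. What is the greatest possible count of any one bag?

111

Maximizing one value means minimizing the remaining 17.
The other 17 contribute at least 17 × 35 = 595, leaving at most 1040 − 595 = 445.
But each bag is capped at 111, so the maximum is 111.
Achievable: one at 111 and the other 17 totalling 929, which fits since 17 × 35 ≤ 929 ≤ 17 × 111.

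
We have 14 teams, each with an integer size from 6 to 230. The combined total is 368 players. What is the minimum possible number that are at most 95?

Each value above 95 is at least 96, contributing at least 96 − 6 = 90 above the floor 6.
The sum exceeds the floor total 84 by 284, so at most ⌊284/90⌋ = 3 exceed 95, and at least 11 are ≤ 95.
Exactly 11 works: 11 values at 6 and 3 at 96 total 354; raise one of the low values by 14 (still ≤ 95) to hit 368.

11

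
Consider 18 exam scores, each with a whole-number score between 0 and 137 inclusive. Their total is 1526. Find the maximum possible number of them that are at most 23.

Suppose k of them are at most 23. Those contribute at most 23 each and the rest at most 137 each.
So the total is at most 23k + 137(18 − k) = 2466 − 114k. This must still be ≥ 1526, so k ≤ 8.
k = 8 is achieved by 8 values at 23 and 10 at 137, total 1554; lower one of the 137's by 28 (still > 23) to reach 1526.

8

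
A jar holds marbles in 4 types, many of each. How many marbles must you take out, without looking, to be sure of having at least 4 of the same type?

13

You could draw 3 of every type without reaching 4 of any — 12 in all.
One more forces 4 of some type, so 12 + 1 = 13.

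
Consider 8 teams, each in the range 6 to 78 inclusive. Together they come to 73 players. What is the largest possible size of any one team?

Maximizing one value means minimizing the remaining 7.
The other 7 contribute at least 7 × 6 = 42, leaving at most 73 − 42 = 31.
Since 31 ≤ 78, this is achievable: one at 31 and 7 at 6.

31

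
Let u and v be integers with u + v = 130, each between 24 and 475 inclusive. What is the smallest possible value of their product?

For a fixed sum, uv is smallest when u and v are as far apart as possible.
The extreme feasible split is u = 24, v = 106, giving uv = 2544.

2544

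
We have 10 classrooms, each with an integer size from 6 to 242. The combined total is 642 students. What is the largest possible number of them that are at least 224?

2

Suppose k of them are at least 224. Those contribute at least 224 each and the other 10 − k at least 6 each.
So the total is at least 224k + 6(10 − k) = 60 + 218k. This must be ≤ 642, giving k ≤ 2.
k = 2 is achieved by 2 values at 224 and 8 at 6, total 496; add 146 to one value (staying below 224) to reach 642.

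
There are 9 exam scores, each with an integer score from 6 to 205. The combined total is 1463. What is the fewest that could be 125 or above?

5

If only k of them are at least 125, the other 9 − k are at most 124, so the total is at most k·205 + (9 − k)·124.
This must reach 1463, so k·205 + (9 − k)·124 ≥ 1463, giving k ≥ 5.
Exactly 5 works: 5 values at 205 and 4 at 124 total 1521; lower one of the high values by 58 (still ≥ 125) to hit 1463.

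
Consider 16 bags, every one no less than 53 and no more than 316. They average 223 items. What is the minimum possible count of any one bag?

53

Minimizing one value means maximizing the remaining 15.
The total is 16 × 223 = 3568.
The other 15 can take up 15 × 316 = 4740 ≥ 3568 − 53, so one bag can sit at its floor of 53.
Achievable: one at 53 and the other 15 totalling 3515, which fits since 15 × 53 ≤ 3515 ≤ 15 × 316.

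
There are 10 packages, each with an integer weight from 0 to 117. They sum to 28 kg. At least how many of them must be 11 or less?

Let j be the number exceeding 11. Then the total is ≥ 12·j + 0·(10 − j) = 0 + 12j.
So 12j ≤ 28 and j ≤ 2; hence at least 10 − 2 = 8 are ≤ 11.
Exactly 8 works: 8 values at 0 and 2 at 12 total 24; raise one of the low values by 4 (still ≤ 11) to hit 28.

8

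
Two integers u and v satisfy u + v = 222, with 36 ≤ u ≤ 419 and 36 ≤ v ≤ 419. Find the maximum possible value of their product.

With u + v fixed, uv peaks when the two are closest together.
Taking u = 111 and v = 111 (both in [36, 419]) gives uv = 12321.

12321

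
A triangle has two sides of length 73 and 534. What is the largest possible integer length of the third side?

606

The third side must be less than 73 + 534 = 607.
The largest integer below 607 is 606.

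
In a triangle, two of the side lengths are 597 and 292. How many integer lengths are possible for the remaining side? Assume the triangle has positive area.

The triangle inequality gives |597 − 292| < c < 597 + 292, i.e. 305 < c < 889.
So c can be any integer from 306 to 888: 583 values.

583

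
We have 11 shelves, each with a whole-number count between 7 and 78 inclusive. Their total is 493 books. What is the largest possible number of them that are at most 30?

7

Each value at 30 or below falls at least 78 − 30 = 48 short of the ceiling 78.
The ceiling total is 11 × 78 = 858, and we need 493, so at most ⌊(858 − 493)/48⌋ = 7 can be that low.
k = 7 is achieved by 7 values at 30 and 4 at 78, total 522; lower one of the 78's by 29 (still > 30) to reach 493.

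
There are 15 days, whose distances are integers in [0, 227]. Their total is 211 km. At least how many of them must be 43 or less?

11

Let j be the number exceeding 43. Then the total is ≥ 44·j + 0·(15 − j) = 0 + 44j.
So 44j ≤ 211 and j ≤ 4; hence at least 15 − 4 = 11 are ≤ 43.
Exactly 11 works: 11 values at 0 and 4 at 44 total 176; raise one of the low values by 35 (still ≤ 43) to hit 211.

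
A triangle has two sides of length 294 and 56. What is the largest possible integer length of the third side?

349

The third side must be less than 294 + 56 = 350.
The largest integer below 350 is 349.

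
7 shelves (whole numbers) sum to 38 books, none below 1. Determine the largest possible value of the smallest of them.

The average is 38/7 < 6, so some value is ≤ 5.
Equality holds with 4 values of 5 and 3 values of 6.

5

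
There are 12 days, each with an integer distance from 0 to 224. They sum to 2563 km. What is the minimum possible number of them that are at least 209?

5

If only k of them are at least 209, the other 12 − k are at most 208, so the total is at most k·224 + (12 − k)·208.
This must reach 2563, so k·224 + (12 − k)·208 ≥ 2563, giving k ≥ 5.
Exactly 5 works: 5 values at 224 and 7 at 208 total 2576; lower one of the high values by 13 (still ≥ 209) to hit 2563.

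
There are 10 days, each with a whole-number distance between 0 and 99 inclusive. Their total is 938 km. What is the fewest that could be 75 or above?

8

If only k of them are at least 75, the other 10 − k are at most 74, so the total is at most k·99 + (10 − k)·74.
This must reach 938, so k·99 + (10 − k)·74 ≥ 938, giving k ≥ 8.
Exactly 8 works: 8 values at 99 and 2 at 74 total 940; lower one of the high values by 2 (still ≥ 75) to hit 938.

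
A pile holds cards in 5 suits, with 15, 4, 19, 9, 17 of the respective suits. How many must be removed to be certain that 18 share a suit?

63

In the worst case you take as many as possible of each suit without reaching 18: 15 + 4 + 17 + 9 + 17 = 62.
The next one must give 18 of some suit, so 62 + 1 = 63.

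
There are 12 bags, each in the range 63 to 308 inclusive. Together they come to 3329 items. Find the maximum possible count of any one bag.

308

To make one bag as large as possible, make the other 11 as small as possible.
The other 11 contribute at least 11 × 63 = 693, leaving at most 3329 − 693 = 2636.
But each bag is capped at 308, so the maximum is 308.
Achievable: one at 308 and the other 11 totalling 3021, which fits since 11 × 63 ≤ 3021 ≤ 11 × 308.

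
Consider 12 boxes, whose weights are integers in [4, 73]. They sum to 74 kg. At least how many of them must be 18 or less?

11

Let j be the number exceeding 18. Then the total is ≥ 19·j + 4·(12 − j) = 48 + 15j.
So 15j ≤ 26 and j ≤ 1; hence at least 12 − 1 = 11 are ≤ 18.
Exactly 11 works: 11 values at 4 and 1 at 19 total 63; raise one of the low values by 11 (still ≤ 18) to hit 74.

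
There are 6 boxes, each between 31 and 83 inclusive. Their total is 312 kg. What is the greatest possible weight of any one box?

To make one box as large as possible, make the other 5 as small as possible.
The other 5 contribute at least 5 × 31 = 155, leaving at most 312 − 155 = 157.
But each box is capped at 83, so the maximum is 83.
Achievable: one at 83 and the other 5 totalling 229, which fits since 5 × 31 ≤ 229 ≤ 5 × 83.

83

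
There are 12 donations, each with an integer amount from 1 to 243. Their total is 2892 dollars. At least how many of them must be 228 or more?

11

Each value short of 228 is at most 227, costing at least 243 − 227 = 16 against the maximum total of 2916.
We can afford to lose at most 2916 − 2892 = 24, so at most ⌊24/16⌋ = 1 fall short, and at least 11 are ≥ 228.
Exactly 11 works: 11 values at 243 and 1 at 227 total 2900; lower one of the high values by 8 (still ≥ 228) to hit 2892.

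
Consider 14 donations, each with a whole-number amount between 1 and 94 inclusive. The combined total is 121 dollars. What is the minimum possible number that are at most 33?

Each value above 33 is at least 34, contributing at least 34 − 1 = 33 above the floor 1.
The sum exceeds the floor total 14 by 107, so at most ⌊107/33⌋ = 3 exceed 33, and at least 11 are ≤ 33.
Exactly 11 works: 11 values at 1 and 3 at 34 total 113; raise one of the low values by 8 (still ≤ 33) to hit 121.

11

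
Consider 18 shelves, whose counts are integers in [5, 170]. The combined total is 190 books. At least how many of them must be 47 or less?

16

Let j be the number exceeding 47. Then the total is ≥ 48·j + 5·(18 − j) = 90 + 43j.
So 43j ≤ 100 and j ≤ 2; hence at least 18 − 2 = 16 are ≤ 47.
Exactly 16 works: 16 values at 5 and 2 at 48 total 176; raise one of the low values by 14 (still ≤ 47) to hit 190.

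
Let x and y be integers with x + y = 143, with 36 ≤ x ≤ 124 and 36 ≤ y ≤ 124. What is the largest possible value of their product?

For a fixed sum, the product xy is largest when x and y are as close as possible.
Taking x = 71 and y = 72 (both in [36, 124]) gives xy = 5112.

5112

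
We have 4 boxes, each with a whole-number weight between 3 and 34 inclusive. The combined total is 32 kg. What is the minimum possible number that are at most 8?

1

If only k of them are at most 8, the other 4 − k are at least 9, so the total is at least (4 − k)·9 + k·3.
This is ≤ 32, so (4 − k)·9 + 3k ≤ 32, which gives k ≥ 1.
Exactly 1 works: 1 value at 3 and 3 at 9 total 30; raise one of the low values by 2 (still ≤ 8) to hit 32.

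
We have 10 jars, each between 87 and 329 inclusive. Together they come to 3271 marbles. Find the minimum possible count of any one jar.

310

Minimizing one value means maximizing the remaining 9.
The other 9 contribute at most 9 × 329 = 2961, leaving at least 3271 − 2961 = 310.
Since 310 ≥ 87, this is achievable: one at 310 and 9 at 329.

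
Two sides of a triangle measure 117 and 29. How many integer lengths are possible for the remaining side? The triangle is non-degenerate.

The triangle inequality gives |117 − 29| < c < 117 + 29, i.e. 88 < c < 146.
So c can be any integer from 89 to 145: 57 values.

57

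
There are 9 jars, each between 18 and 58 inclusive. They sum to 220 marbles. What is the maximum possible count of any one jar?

58

Maximizing one value means minimizing the remaining 8.
The other 8 contribute at least 8 × 18 = 144, leaving at most 220 − 144 = 76.
But each jar is capped at 58, so the maximum is 58.
Achievable: one at 58 and the other 8 totalling 162, which fits since 8 × 18 ≤ 162 ≤ 8 × 58.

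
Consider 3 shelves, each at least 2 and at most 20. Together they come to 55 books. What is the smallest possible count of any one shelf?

15

Minimizing one value means maximizing the remaining 2.
The other 2 contribute at most 2 × 20 = 40, leaving at least 55 − 40 = 15.
Since 15 ≥ 2, this is achievable: one at 15 and 2 at 20.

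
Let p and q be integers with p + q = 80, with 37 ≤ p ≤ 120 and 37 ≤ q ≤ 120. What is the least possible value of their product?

For a fixed sum, pq is smallest when p and q are as far apart as possible.
The extreme feasible split is p = 37, q = 43, giving pq = 1591.

1591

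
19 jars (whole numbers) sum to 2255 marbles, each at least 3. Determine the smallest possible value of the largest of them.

The average is 2255/19 > 118, so not all 19 can be 118 or less; the largest is ≥ 119.
Equality holds with 13 values of 119 and 6 values of 118.

119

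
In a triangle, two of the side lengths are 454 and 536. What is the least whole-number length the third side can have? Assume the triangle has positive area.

The third side must exceed |454 − 536| = 82.
The smallest integer above 82 is 83.

83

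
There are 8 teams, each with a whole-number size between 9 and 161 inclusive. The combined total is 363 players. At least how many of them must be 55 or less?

2

Each value above 55 is at least 56, contributing at least 56 − 9 = 47 above the floor 9.
The sum exceeds the floor total 72 by 291, so at most ⌊291/47⌋ = 6 exceed 55, and at least 2 are ≤ 55.
Exactly 2 works: 2 values at 9 and 6 at 56 total 354; raise one of the low values by 9 (still ≤ 55) to hit 363.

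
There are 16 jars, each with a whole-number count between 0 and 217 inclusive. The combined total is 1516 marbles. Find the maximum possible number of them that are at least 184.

8

Suppose k of them are at least 184. Those contribute at least 184 each and the other 16 − k at least 0 each.
So the total is at least 184k + 0(16 − k) = 0 + 184k. This must be ≤ 1516, giving k ≤ 8.
k = 8 is achieved by 8 values at 184 and 8 at 0, total 1472; add 44 to one value (staying below 184) to reach 1516.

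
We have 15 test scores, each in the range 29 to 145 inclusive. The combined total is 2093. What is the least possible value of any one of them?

Minimizing one value means maximizing the remaining 14.
The other 14 contribute at most 14 × 145 = 2030, leaving at least 2093 − 2030 = 63.
Since 63 ≥ 29, this is achievable: one at 63 and 14 at 145.

63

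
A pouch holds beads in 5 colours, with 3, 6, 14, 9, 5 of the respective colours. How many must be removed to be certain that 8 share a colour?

In the worst case you take as many as possible of each colour without reaching 8: 3 + 6 + 7 + 7 + 5 = 28.
The next one must give 8 of some colour, so 28 + 1 = 29.

29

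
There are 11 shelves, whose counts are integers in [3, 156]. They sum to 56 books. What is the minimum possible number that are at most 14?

10

Let j be the number exceeding 14. Then the total is ≥ 15·j + 3·(11 − j) = 33 + 12j.
So 12j ≤ 23 and j ≤ 1; hence at least 11 − 1 = 10 are ≤ 14.
Exactly 10 works: 10 values at 3 and 1 at 15 total 45; raise one of the low values by 11 (still ≤ 14) to hit 56.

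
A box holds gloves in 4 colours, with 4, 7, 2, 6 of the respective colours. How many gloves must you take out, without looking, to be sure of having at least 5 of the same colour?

In the worst case you take as many as possible of each colour without reaching 5: 4 + 4 + 2 + 4 = 14.
The next one must give 5 of some colour, so 14 + 1 = 15.

15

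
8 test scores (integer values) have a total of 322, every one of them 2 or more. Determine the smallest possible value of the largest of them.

Some value must be at least ⌈322/8⌉ = 41, since 8 × 40 = 320 < 322.
Taking 6 copies of 40 and 2 copies of 41 gives exactly 322, so 41 is attained.

41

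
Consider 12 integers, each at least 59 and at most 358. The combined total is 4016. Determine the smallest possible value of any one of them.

78

Minimizing one value means maximizing the remaining 11.
The other 11 contribute at most 11 × 358 = 3938, leaving at least 4016 − 3938 = 78.
Since 78 ≥ 59, this is achievable: one at 78 and 11 at 358.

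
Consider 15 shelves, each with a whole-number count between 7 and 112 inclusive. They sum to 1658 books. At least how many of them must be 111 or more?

4

If only k of them are at least 111, the other 15 − k are at most 110, so the total is at most k·112 + (15 − k)·110.
This must reach 1658, so k·112 + (15 − k)·110 ≥ 1658, giving k ≥ 4.
Exactly 4 works: 4 values at 112 and 11 at 110 total 1658.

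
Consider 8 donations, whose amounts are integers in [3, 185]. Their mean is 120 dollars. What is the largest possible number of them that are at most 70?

The total is 8 × 120 = 960.
Each value at 70 or below falls at least 185 − 70 = 115 short of the ceiling 185.
The ceiling total is 8 × 185 = 1480, and we need 960, so at most ⌊(1480 − 960)/115⌋ = 4 can be that low.
k = 4 is achieved by 4 values at 70 and 4 at 185, total 1020; lower one of the 185's by 60 (still > 70) to reach 960.

4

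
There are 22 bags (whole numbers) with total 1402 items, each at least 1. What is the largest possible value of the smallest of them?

The 22 values sum to 1402, so their minimum is at most ⌊1402/22⌋ = 63.
Achievable: 6 of them at 63 and 16 at 64 total 1402.

63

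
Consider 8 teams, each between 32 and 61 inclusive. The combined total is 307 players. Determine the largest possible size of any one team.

Maximizing one value means minimizing the remaining 7.
The other 7 contribute at least 7 × 32 = 224, leaving at most 307 − 224 = 83.
But each team is capped at 61, so the maximum is 61.
Achievable: one at 61 and the other 7 totalling 246, which fits since 7 × 32 ≤ 246 ≤ 7 × 61.

61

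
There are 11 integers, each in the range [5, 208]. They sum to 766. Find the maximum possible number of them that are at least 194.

3

If k of the values are ≥ 194, the total is ≥ 194k + 5(11 − k).
Setting 194k + 5(11 − k) ≤ 766 gives 189k ≤ 711, so k ≤ 3.
k = 3 is achieved by 3 values at 194 and 8 at 5, total 622; add 144 to one value (staying below 194) to reach 766.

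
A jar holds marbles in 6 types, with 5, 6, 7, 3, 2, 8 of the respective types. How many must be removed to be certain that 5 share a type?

22

In the worst case you take as many as possible of each type without reaching 5: 4 + 4 + 4 + 3 + 2 + 4 = 21.
The next one must give 5 of some type, so 21 + 1 = 22.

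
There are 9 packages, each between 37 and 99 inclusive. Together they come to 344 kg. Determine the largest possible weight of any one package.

Maximizing one value means minimizing the remaining 8.
The other 8 contribute at least 8 × 37 = 296, leaving at most 344 − 296 = 48.
Since 48 ≤ 99, this is achievable: one at 48 and 8 at 37.

48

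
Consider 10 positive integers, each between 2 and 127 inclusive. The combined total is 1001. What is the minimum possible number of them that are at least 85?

4

If only k of them are at least 85, the other 10 − k are at most 84, so the total is at most k·127 + (10 − k)·84.
This must reach 1001, so k·127 + (10 − k)·84 ≥ 1001, giving k ≥ 4.
Exactly 4 works: 4 values at 127 and 6 at 84 total 1012; lower one of the high values by 11 (still ≥ 85) to hit 1001.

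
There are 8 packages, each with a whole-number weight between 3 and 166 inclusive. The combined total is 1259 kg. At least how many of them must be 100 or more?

7

Each value short of 100 is at most 99, costing at least 166 − 99 = 67 against the maximum total of 1328.
We can afford to lose at most 1328 − 1259 = 69, so at most ⌊69/67⌋ = 1 fall short, and at least 7 are ≥ 100.
Exactly 7 works: 7 values at 166 and 1 at 99 total 1261; lower one of the high values by 2 (still ≥ 100) to hit 1259.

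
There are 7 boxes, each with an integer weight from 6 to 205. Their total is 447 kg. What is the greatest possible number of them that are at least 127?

3

Suppose k of them are at least 127. Those contribute at least 127 each and the other 7 − k at least 6 each.
So the total is at least 127k + 6(7 − k) = 42 + 121k. This must be ≤ 447, giving k ≤ 3.
k = 3 is achieved by 3 values at 127 and 4 at 6, total 405; add 42 to one value (staying below 127) to reach 447.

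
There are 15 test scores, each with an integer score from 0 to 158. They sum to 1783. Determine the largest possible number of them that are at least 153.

11

Suppose k of them are at least 153. Those contribute at least 153 each and the other 15 − k at least 0 each.
So the total is at least 153k + 0(15 − k) = 0 + 153k. This must be ≤ 1783, giving k ≤ 11.
k = 11 is achieved by 11 values at 153 and 4 at 0, total 1683; add 100 to one value (staying below 153) to reach 1783.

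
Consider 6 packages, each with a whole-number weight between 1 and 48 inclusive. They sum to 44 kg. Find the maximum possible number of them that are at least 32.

1

With k values at 32 or above and the rest at least 1, the sum is at least 6 + 31k.
Since the sum is 44, we need 31k ≤ 38, i.e. k ≤ 1.
k = 1 is achieved by 1 value at 32 and 5 at 1, total 37; add 7 to one value (staying below 32) to reach 44.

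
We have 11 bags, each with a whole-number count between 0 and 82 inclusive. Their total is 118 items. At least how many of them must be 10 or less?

1

Let j be the number exceeding 10. Then the total is ≥ 11·j + 0·(11 − j) = 0 + 11j.
So 11j ≤ 118 and j ≤ 10; hence at least 11 − 10 = 1 are ≤ 10.
Exactly 1 works: 1 value at 0 and 10 at 11 total 110; raise one of the low values by 8 (still ≤ 10) to hit 118.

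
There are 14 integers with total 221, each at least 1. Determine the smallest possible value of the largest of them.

16

If every one of the 14 were at most 15, the total would be at most 14 × 15 = 210 < 221.
Taking 3 copies of 15 and 11 copies of 16 gives exactly 221, so 16 is attained.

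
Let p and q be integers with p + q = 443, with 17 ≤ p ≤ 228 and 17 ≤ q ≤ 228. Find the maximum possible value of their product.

49062

pq = p(443 − p) is maximized when p is as near 443/2 as the bounds allow.
Taking p = 221 and q = 222 (both in [17, 228]) gives pq = 49062.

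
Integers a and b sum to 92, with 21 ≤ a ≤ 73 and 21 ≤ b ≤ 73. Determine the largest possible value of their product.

2116

For a fixed sum, the product ab is largest when a and b are as close as possible.
Taking a = 46 and b = 46 (both in [21, 73]) gives ab = 2116.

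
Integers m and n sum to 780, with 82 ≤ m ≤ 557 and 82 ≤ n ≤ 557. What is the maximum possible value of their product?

For a fixed sum, the product mn is largest when m and n are as close as possible.
Taking m = 390 and n = 390 (both in [82, 557]) gives mn = 152100.

152100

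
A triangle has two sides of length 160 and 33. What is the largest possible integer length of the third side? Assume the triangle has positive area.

The third side must be less than 160 + 33 = 193.
The largest integer below 193 is 192.

192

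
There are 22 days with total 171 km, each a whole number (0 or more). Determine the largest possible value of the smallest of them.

7

The average is 171/22 < 8, so some value is ≤ 7.
Taking 5 copies of 7 and 17 copies of 8 gives exactly 171, so 7 is attained.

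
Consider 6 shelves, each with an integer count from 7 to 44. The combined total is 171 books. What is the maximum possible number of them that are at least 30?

Suppose k of them are at least 30. Those contribute at least 30 each and the other 6 − k at least 7 each.
So the total is at least 30k + 7(6 − k) = 42 + 23k. This must be ≤ 171, giving k ≤ 5.
k = 5 is achieved by 5 values at 30 and 1 at 7, total 157; add 14 to one value (staying below 30) to reach 171.

5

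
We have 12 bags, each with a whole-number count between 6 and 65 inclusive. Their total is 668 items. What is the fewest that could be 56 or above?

If only k of them are at least 56, the other 12 − k are at most 55, so the total is at most k·65 + (12 − k)·55.
This must reach 668, so k·65 + (12 − k)·55 ≥ 668, giving k ≥ 1.
Exactly 1 works: 1 value at 65 and 11 at 55 total 670; lower one of the high values by 2 (still ≥ 56) to hit 668.

1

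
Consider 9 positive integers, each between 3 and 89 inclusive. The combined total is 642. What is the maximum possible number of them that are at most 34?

Each value at 34 or below falls at least 89 − 34 = 55 short of the ceiling 89.
The ceiling total is 9 × 89 = 801, and we need 642, so at most ⌊(801 − 642)/55⌋ = 2 can be that low.
k = 2 is achieved by 2 values at 34 and 7 at 89, total 691; lower one of the 89's by 49 (still > 34) to reach 642.

2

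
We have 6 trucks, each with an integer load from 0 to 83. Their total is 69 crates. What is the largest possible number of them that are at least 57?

1

With k values at 57 or above and the rest at least 0, the sum is at least 0 + 57k.
Since the sum is 69, we need 57k ≤ 69, i.e. k ≤ 1.
k = 1 is achieved by 1 value at 57 and 5 at 0, total 57; add 12 to one value (staying below 57) to reach 69.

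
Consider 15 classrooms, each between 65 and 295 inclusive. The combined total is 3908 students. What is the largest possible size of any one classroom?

295

Maximizing one value means minimizing the remaining 14.
The other 14 contribute at least 14 × 65 = 910, leaving at most 3908 − 910 = 2998.
But each classroom is capped at 295, so the maximum is 295.
Achievable: one at 295 and the other 14 totalling 3613, which fits since 14 × 65 ≤ 3613 ≤ 14 × 295.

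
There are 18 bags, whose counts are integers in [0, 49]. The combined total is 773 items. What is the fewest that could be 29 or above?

13

Suppose at most 18 − j of them reach 29; then j values are ≤ 28 and the rest ≤ 49.
The total is then ≤ 28·j + 49·(18 − j) = 882 − 21j. For this to be ≥ 773 we need j ≤ 5, so at least 18 − 5 = 13 must reach 29.
Exactly 13 works: 13 values at 49 and 5 at 28 total 777; lower one of the high values by 4 (still ≥ 29) to hit 773.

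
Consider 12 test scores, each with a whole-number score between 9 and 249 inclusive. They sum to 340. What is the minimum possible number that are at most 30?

If only k of them are at most 30, the other 12 − k are at least 31, so the total is at least (12 − k)·31 + k·9.
This is ≤ 340, so (12 − k)·31 + 9k ≤ 340, which gives k ≥ 2.
Exactly 2 works: 2 values at 9 and 10 at 31 total 328; raise one of the low values by 12 (still ≤ 30) to hit 340.

2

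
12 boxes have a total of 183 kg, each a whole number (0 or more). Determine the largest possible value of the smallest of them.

The 12 values sum to 183, so their minimum is at most ⌊183/12⌋ = 15.
Achievable: 9 of them at 15 and 3 at 16 total 183.

15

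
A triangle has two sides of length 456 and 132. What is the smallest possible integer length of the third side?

The third side must exceed |456 − 132| = 324.
The smallest integer above 324 is 325.

325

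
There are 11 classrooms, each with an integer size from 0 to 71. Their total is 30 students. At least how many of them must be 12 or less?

9

Let j be the number exceeding 12. Then the total is ≥ 13·j + 0·(11 − j) = 0 + 13j.
So 13j ≤ 30 and j ≤ 2; hence at least 11 − 2 = 9 are ≤ 12.
Exactly 9 works: 9 values at 0 and 2 at 13 total 26; raise one of the low values by 4 (still ≤ 12) to hit 30.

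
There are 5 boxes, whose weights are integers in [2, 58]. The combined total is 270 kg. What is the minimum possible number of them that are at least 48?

Each value short of 48 is at most 47, costing at least 58 − 47 = 11 against the maximum total of 290.
We can afford to lose at most 290 − 270 = 20, so at most ⌊20/11⌋ = 1 fall short, and at least 4 are ≥ 48.
Exactly 4 works: 4 values at 58 and 1 at 47 total 279; lower one of the high values by 9 (still ≥ 48) to hit 270.

4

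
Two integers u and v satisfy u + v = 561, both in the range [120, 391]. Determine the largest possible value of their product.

78680

With u + v fixed, uv peaks when the two are closest together.
Taking u = 280 and v = 281 (both in [120, 391]) gives uv = 78680.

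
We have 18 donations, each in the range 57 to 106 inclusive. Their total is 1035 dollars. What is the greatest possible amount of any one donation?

Maximizing one value means minimizing the remaining 17.
The other 17 contribute at least 17 × 57 = 969, leaving at most 1035 − 969 = 66.
Since 66 ≤ 106, this is achievable: one at 66 and 17 at 57.

66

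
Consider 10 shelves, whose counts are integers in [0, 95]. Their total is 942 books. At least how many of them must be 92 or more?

8

Suppose at most 10 − j of them reach 92; then j values are ≤ 91 and the rest ≤ 95.
The total is then ≤ 91·j + 95·(10 − j) = 950 − 4j. For this to be ≥ 942 we need j ≤ 2, so at least 10 − 2 = 8 must reach 92.
Exactly 8 works: 8 values at 95 and 2 at 91 total 942.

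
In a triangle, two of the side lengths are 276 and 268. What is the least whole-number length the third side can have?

9

The third side must exceed |276 − 268| = 8.
The smallest integer above 8 is 9.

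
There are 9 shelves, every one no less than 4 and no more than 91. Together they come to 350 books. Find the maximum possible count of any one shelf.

To make one shelf as large as possible, make the other 8 as small as possible.
The other 8 contribute at least 8 × 4 = 32, leaving at most 350 − 32 = 318.
But each shelf is capped at 91, so the maximum is 91.
Achievable: one at 91 and the other 8 totalling 259, which fits since 8 × 4 ≤ 259 ≤ 8 × 91.

91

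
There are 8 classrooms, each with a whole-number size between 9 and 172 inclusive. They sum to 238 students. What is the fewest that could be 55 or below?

5

Each value above 55 is at least 56, contributing at least 56 − 9 = 47 above the floor 9.
The sum exceeds the floor total 72 by 166, so at most ⌊166/47⌋ = 3 exceed 55, and at least 5 are ≤ 55.
Exactly 5 works: 5 values at 9 and 3 at 56 total 213; raise one of the low values by 25 (still ≤ 55) to hit 238.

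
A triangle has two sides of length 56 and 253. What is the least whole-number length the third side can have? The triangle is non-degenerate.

198

The third side must exceed |56 − 253| = 197.
The smallest integer above 197 is 198.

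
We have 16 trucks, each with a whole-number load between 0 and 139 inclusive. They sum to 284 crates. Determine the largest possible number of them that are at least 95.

With k values at 95 or above and the rest at least 0, the sum is at least 0 + 95k.
Since the sum is 284, we need 95k ≤ 284, i.e. k ≤ 2.
k = 2 is achieved by 2 values at 95 and 14 at 0, total 190; add 94 to one value (staying below 95) to reach 284.

2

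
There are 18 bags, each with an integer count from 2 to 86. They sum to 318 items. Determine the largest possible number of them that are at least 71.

4

Suppose k of them are at least 71. Those contribute at least 71 each and the other 18 − k at least 2 each.
So the total is at least 71k + 2(18 − k) = 36 + 69k. This must be ≤ 318, giving k ≤ 4.
k = 4 is achieved by 4 values at 71 and 14 at 2, total 312; add 6 to one value (staying below 71) to reach 318.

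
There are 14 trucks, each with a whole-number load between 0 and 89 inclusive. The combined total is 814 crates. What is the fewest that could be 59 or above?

Each value short of 59 is at most 58, costing at least 89 − 58 = 31 against the maximum total of 1246.
We can afford to lose at most 1246 − 814 = 432, so at most ⌊432/31⌋ = 13 fall short, and at least 1 are ≥ 59.
Exactly 1 works: 1 value at 89 and 13 at 58 total 843; lower one of the high values by 29 (still ≥ 59) to hit 814.

1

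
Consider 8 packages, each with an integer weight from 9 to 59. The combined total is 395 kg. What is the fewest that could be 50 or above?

Each value short of 50 is at most 49, costing at least 59 − 49 = 10 against the maximum total of 472.
We can afford to lose at most 472 − 395 = 77, so at most ⌊77/10⌋ = 7 fall short, and at least 1 are ≥ 50.
Exactly 1 works: 1 value at 59 and 7 at 49 total 402; lower one of the high values by 7 (still ≥ 50) to hit 395.

1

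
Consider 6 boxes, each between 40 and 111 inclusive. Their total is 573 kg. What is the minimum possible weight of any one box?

To make one box as small as possible, make the other 5 as large as possible.
The other 5 can take up 5 × 111 = 555 ≥ 573 − 40, so one box can sit at its floor of 40.
Achievable: one at 40 and the other 5 totalling 533, which fits since 5 × 40 ≤ 533 ≤ 5 × 111.

40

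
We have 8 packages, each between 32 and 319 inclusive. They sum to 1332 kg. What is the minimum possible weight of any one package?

To make one package as small as possible, make the other 7 as large as possible.
The other 7 can take up 7 × 319 = 2233 ≥ 1332 − 32, so one package can sit at its floor of 32.
Achievable: one at 32 and the other 7 totalling 1300, which fits since 7 × 32 ≤ 1300 ≤ 7 × 319.

32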